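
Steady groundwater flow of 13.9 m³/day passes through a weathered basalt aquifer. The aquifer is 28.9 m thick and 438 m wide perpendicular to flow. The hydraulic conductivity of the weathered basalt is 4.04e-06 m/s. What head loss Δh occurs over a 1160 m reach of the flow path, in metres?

3.65

Convert K: 4.04e-06 m/s × 86400 = 0.3491 m/day.
Cross-sectional area A = 438 × 28.9 = 12658 m².
From Q = K·A·i, i = Q / (K·A) = 13.9 / (0.3491 × 12658) = 0.003146.
Head loss Δh = i · L = 0.003146 × 1160 = 3.649 m.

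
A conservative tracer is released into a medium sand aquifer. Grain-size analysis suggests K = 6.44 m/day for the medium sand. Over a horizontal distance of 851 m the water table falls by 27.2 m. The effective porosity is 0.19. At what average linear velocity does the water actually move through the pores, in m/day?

Hydraulic gradient i = Δh / L = 27.2 / 851 = 0.03196.
Darcy flux q = K · i = 6.440 × 0.03196 = 0.2058 m/day.
Seepage velocity v = q / n_e = 0.2058 / 0.19 = 1.083 m/day.

1.08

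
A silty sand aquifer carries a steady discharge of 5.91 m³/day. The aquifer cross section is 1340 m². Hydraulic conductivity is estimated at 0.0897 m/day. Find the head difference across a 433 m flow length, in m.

From Q = K·A·i, i = Q / (K·A) = 5.91 / (0.08970 × 1340) = 0.04917.
Head loss Δh = i · L = 0.04917 × 433 = 21.29 m.

21.3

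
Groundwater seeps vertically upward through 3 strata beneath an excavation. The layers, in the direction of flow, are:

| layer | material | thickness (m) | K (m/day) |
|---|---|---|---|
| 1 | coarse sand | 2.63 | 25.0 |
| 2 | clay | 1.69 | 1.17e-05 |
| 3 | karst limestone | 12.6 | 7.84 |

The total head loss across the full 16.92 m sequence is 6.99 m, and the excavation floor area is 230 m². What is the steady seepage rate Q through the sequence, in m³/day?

Flow is perpendicular to layering, so the layers act in series and the equivalent K is the thickness-weighted harmonic mean.
Total thickness L = 2.63 + 1.69 + 12.6 = 16.92 m.
Σ(b_i/K_i) = 2.63/25.0 + 1.69/1.17e-05 + 12.6/7.84 = 1.444e+05 d.
K_eq = L / Σ(b_i/K_i) = 16.92 / 1.444e+05 = 0.0001171 m/day.
Q = K_eq · A · (Δh/L) = 0.0001171 × 230 × (6.99/16.92) = 0.01113 m³/day.

0.0111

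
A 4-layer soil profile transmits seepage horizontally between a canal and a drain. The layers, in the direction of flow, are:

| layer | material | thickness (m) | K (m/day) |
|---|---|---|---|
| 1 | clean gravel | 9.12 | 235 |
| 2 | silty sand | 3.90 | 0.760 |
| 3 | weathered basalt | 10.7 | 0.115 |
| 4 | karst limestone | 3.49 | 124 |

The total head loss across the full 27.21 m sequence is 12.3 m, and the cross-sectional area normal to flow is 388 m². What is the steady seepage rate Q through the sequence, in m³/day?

48.6

Flow is perpendicular to layering, so the layers act in series and the equivalent K is the thickness-weighted harmonic mean.
Total thickness L = 9.12 + 3.90 + 10.7 + 3.49 = 27.21 m.
Σ(b_i/K_i) = 9.12/235 + 3.90/0.760 + 10.7/0.115 + 3.49/124 = 98.24 d.
K_eq = L / Σ(b_i/K_i) = 27.21 / 98.24 = 0.2770 m/day.
Q = K_eq · A · (Δh/L) = 0.2770 × 388 × (12.3/27.21) = 48.58 m³/day.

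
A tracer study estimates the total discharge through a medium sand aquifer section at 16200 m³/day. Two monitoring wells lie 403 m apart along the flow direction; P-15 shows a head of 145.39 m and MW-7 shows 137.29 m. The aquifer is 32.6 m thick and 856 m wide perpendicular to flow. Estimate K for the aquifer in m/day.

28.9

Cross-sectional area A = 856 × 32.6 = 27906 m².
Hydraulic gradient i = (145.39 − 137.29) / 403 = 8.1 / 403 = 0.02010.
From Q = K·A·i, K = Q / (A·i) = 16200 / (27906 × 0.02010) = 28.88 m/day.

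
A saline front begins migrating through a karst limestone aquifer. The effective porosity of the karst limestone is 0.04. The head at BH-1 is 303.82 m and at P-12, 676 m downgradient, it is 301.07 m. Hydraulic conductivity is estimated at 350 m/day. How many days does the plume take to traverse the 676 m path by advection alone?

Hydraulic gradient i = (303.82 − 301.07) / 676 = 2.75 / 676 = 0.004068.
Darcy flux q = K · i = 350.0 × 0.004068 = 1.424 m/day.
Seepage velocity v = q / n_e = 1.424 / 0.04 = 35.60 m/day.
Travel time t = L / v = 676 / 35.60 = 18.99 days.

19.0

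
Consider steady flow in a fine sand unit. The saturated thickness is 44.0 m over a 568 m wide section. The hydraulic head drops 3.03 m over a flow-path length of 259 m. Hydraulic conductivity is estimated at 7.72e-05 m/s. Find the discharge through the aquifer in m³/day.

Convert K: 7.72e-05 m/s × 86400 = 6.670 m/day.
Cross-sectional area A = 568 × 44.0 = 24992 m².
Hydraulic gradient i = Δh / L = 3.03 / 259 = 0.01170.
Darcy's law: Q = K · A · i = 6.670 × 24992 × 0.01170 = 1950 m³/day.

1950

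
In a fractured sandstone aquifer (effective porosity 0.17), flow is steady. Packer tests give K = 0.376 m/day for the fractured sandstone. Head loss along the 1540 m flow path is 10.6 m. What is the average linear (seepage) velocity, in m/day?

Hydraulic gradient i = Δh / L = 10.6 / 1540 = 0.006883.
Darcy flux q = K · i = 0.3760 × 0.006883 = 0.002588 m/day.
Seepage velocity v = q / n_e = 0.002588 / 0.17 = 0.01522 m/day.

0.0152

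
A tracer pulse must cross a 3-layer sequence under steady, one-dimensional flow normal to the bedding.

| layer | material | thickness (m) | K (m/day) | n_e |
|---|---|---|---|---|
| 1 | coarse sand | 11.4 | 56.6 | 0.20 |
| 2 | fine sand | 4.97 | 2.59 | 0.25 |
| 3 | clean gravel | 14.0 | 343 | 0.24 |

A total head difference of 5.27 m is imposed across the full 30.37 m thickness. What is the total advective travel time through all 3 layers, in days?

2.82

With flow normal to the layers, continuity requires the same specific discharge q through every layer.
Σ(b_i/K_i) = 11.4/56.6 + 4.97/2.59 + 14.0/343 = 2.161 d.
q = Δh / Σ(b_i/K_i) = 5.27 / 2.161 = 2.439 m/day.
In each layer the seepage velocity is v_i = q/n_i, so the layer transit time is t_i = b_i·n_i / q:
  layer 1 (coarse sand): t_1 = 11.4 × 0.20 / 2.439 = 0.9350 d
  layer 2 (fine sand): t_2 = 4.97 × 0.25 / 2.439 = 0.5095 d
  layer 3 (clean gravel): t_3 = 14.0 × 0.24 / 2.439 = 1.378 d
Total t = Σ t_i = 2.822 days.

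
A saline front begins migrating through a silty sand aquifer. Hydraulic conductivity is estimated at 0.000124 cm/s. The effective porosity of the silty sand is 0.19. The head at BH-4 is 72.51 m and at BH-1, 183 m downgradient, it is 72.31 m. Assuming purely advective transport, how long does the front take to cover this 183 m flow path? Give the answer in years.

Convert K: 0.000124 cm/s × 864 = 0.1071 m/day.
Hydraulic gradient i = (72.51 − 72.31) / 183 = 0.2 / 183 = 0.001093.
Darcy flux q = K · i = 0.1071 × 0.001093 = 0.0001171 m/day.
Seepage velocity v = q / n_e = 0.0001171 / 0.19 = 0.0006163 m/day.
Travel time t = L / v = 183 / 0.0006163 = 2.970e+05 days = 813.0 years.

813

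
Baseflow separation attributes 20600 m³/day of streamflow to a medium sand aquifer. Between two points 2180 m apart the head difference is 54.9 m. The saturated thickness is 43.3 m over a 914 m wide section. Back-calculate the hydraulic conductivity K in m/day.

20.7

Cross-sectional area A = 914 × 43.3 = 39576 m².
Hydraulic gradient i = Δh / L = 54.9 / 2180 = 0.02518.
From Q = K·A·i, K = Q / (A·i) = 20600 / (39576 × 0.02518) = 20.67 m/day.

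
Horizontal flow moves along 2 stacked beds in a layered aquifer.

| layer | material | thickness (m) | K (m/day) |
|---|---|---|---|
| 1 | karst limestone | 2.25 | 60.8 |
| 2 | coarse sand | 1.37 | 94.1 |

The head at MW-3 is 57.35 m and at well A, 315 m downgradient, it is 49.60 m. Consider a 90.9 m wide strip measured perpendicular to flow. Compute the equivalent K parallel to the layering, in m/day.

73.4

Flow is parallel to layering, so each bed carries its own Darcy discharge and the transmissivities add.
Σ(K_i·b_i) = 60.8×2.25 + 94.1×1.37 = 265.7 m²/day.
Total thickness b = 3.620 m, so K_eq = Σ(K_i·b_i)/b = 73.40 m/day.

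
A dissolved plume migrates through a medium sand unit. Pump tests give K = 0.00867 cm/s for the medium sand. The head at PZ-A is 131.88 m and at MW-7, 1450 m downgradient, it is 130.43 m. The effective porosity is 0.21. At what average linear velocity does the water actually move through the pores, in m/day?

Convert K: 0.00867 cm/s × 864 = 7.491 m/day.
Hydraulic gradient i = (131.88 − 130.43) / 1450 = 1.45 / 1450 = 0.001000.
Darcy flux q = K · i = 7.491 × 0.001000 = 0.007491 m/day.
Seepage velocity v = q / n_e = 0.007491 / 0.21 = 0.03567 m/day.

0.0357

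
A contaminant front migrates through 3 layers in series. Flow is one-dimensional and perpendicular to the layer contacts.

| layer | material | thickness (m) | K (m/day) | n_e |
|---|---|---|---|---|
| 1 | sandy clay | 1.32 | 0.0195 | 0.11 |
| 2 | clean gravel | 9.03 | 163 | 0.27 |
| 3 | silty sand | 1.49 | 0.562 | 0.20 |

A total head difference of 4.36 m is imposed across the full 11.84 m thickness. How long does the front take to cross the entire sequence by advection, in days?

46.5

With flow normal to the layers, continuity requires the same specific discharge q through every layer.
Σ(b_i/K_i) = 1.32/0.0195 + 9.03/163 + 1.49/0.562 = 70.40 d.
q = Δh / Σ(b_i/K_i) = 4.36 / 70.40 = 0.06193 m/day.
In each layer the seepage velocity is v_i = q/n_i, so the layer transit time is t_i = b_i·n_i / q:
  layer 1 (sandy clay): t_1 = 1.32 × 0.11 / 0.06193 = 2.344 d
  layer 2 (clean gravel): t_2 = 9.03 × 0.27 / 0.06193 = 39.37 d
  layer 3 (silty sand): t_3 = 1.49 × 0.20 / 0.06193 = 4.812 d
Total t = Σ t_i = 46.52 days.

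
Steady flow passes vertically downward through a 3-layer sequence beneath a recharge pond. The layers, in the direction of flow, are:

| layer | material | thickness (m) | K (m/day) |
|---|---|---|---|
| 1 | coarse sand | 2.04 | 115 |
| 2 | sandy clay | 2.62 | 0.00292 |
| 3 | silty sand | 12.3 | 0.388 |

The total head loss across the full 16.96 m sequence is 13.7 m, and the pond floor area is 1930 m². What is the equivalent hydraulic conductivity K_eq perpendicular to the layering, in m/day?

0.0183

Flow is perpendicular to layering, so the layers act in series and the equivalent K is the thickness-weighted harmonic mean.
Total thickness L = 2.04 + 2.62 + 12.3 = 16.96 m.
Σ(b_i/K_i) = 2.04/115 + 2.62/0.00292 + 12.3/0.388 = 929.0 d.
K_eq = L / Σ(b_i/K_i) = 16.96 / 929.0 = 0.01826 m/day.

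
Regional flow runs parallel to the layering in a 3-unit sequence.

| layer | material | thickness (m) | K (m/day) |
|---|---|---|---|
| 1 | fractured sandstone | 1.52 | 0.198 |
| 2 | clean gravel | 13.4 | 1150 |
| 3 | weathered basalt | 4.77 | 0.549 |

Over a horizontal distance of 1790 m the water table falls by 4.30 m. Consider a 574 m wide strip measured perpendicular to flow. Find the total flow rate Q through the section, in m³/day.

21300

Flow is parallel to layering, so each bed carries its own Darcy discharge and the transmissivities add.
Σ(K_i·b_i) = 0.198×1.52 + 1150×13.4 + 0.549×4.77 = 15413 m²/day.
Hydraulic gradient i = Δh / L = 4.30 / 1790 = 0.002402.
Q = Σ(K_i·b_i) · W · i = 15413 × 574 × 0.002402 = 21253 m³/day.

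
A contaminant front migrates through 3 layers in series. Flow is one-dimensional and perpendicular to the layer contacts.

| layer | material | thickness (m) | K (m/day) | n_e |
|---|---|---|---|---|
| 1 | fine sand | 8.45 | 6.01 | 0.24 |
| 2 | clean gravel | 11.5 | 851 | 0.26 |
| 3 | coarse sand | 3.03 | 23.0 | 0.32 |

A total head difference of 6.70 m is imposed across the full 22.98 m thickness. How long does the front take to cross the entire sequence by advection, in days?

1.39

With flow normal to the layers, continuity requires the same specific discharge q through every layer.
Σ(b_i/K_i) = 8.45/6.01 + 11.5/851 + 3.03/23.0 = 1.551 d.
q = Δh / Σ(b_i/K_i) = 6.70 / 1.551 = 4.319 m/day.
In each layer the seepage velocity is v_i = q/n_i, so the layer transit time is t_i = b_i·n_i / q:
  layer 1 (fine sand): t_1 = 8.45 × 0.24 / 4.319 = 0.4695 d
  layer 2 (clean gravel): t_2 = 11.5 × 0.26 / 4.319 = 0.6923 d
  layer 3 (coarse sand): t_3 = 3.03 × 0.32 / 4.319 = 0.2245 d
Total t = Σ t_i = 1.386 days.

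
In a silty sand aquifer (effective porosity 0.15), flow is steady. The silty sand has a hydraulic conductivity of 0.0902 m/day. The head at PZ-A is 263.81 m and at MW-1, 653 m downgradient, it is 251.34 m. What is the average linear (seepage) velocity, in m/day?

Hydraulic gradient i = (263.81 − 251.34) / 653 = 12.47 / 653 = 0.01910.
Darcy flux q = K · i = 0.09020 × 0.01910 = 0.001723 m/day.
Seepage velocity v = q / n_e = 0.001723 / 0.15 = 0.01148 m/day.

0.0115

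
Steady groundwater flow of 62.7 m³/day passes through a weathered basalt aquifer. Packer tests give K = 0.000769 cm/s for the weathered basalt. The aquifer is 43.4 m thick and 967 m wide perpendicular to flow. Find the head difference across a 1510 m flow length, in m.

3.40

Convert K: 0.000769 cm/s × 864 = 0.6644 m/day.
Cross-sectional area A = 967 × 43.4 = 41968 m².
From Q = K·A·i, i = Q / (K·A) = 62.7 / (0.6644 × 41968) = 0.002249.
Head loss Δh = i · L = 0.002249 × 1510 = 3.395 m.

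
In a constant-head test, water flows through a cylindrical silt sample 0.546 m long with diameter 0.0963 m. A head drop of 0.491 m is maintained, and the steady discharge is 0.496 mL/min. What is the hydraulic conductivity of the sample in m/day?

0.109

Cross-sectional area A = π·(d/2)² = π × (0.0963/2)² = 0.007284 m².
Convert discharge: 0.496 mL/min = 8.267e-09 m³/s.
Darcy's law rearranged: K = Q·L / (A·Δh) = 8.267e-09 × 0.546 / (0.007284 × 0.491) = 1.262e-06 m/s = 0.1090 m/day.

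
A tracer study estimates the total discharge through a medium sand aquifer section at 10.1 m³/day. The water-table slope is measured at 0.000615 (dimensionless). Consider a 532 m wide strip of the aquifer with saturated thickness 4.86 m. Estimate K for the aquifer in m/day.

6.35

Cross-sectional area A = 532 × 4.86 = 2586 m².
Hydraulic gradient i = 0.000615.
From Q = K·A·i, K = Q / (A·i) = 10.1 / (2586 × 0.0006150) = 6.352 m/day.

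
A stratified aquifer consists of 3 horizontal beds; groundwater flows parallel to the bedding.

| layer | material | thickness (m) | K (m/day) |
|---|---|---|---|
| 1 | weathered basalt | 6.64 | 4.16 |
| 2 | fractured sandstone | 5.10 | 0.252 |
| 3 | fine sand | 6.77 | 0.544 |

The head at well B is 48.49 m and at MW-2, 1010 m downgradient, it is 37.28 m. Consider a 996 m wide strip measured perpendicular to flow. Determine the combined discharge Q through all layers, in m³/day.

360

Flow is parallel to layering, so each bed carries its own Darcy discharge and the transmissivities add.
Σ(K_i·b_i) = 4.16×6.64 + 0.252×5.10 + 0.544×6.77 = 32.59 m²/day.
Hydraulic gradient i = (48.49 − 37.28) / 1010 = 11.21 / 1010 = 0.01110.
Q = Σ(K_i·b_i) · W · i = 32.59 × 996 × 0.01110 = 360.3 m³/day.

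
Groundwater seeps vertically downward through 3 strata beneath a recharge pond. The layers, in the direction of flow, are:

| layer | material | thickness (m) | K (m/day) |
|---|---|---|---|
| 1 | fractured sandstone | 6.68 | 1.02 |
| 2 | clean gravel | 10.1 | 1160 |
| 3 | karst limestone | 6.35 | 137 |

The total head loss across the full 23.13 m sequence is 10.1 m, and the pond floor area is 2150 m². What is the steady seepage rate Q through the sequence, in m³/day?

3290

Flow is perpendicular to layering, so the layers act in series and the equivalent K is the thickness-weighted harmonic mean.
Total thickness L = 6.68 + 10.1 + 6.35 = 23.13 m.
Σ(b_i/K_i) = 6.68/1.02 + 10.1/1160 + 6.35/137 = 6.604 d.
K_eq = L / Σ(b_i/K_i) = 23.13 / 6.604 = 3.502 m/day.
Q = K_eq · A · (Δh/L) = 3.502 × 2150 × (10.1/23.13) = 3288 m³/day.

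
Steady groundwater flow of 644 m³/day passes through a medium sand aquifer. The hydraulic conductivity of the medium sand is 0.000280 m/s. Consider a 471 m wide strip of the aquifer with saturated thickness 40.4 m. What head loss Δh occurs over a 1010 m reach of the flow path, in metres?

Convert K: 0.000280 m/s × 86400 = 24.19 m/day.
Cross-sectional area A = 471 × 40.4 = 19028 m².
From Q = K·A·i, i = Q / (K·A) = 644 / (24.19 × 19028) = 0.001399.
Head loss Δh = i · L = 0.001399 × 1010 = 1.413 m.

1.41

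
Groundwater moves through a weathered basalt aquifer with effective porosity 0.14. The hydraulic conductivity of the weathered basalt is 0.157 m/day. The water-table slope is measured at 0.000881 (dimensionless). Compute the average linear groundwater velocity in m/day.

0.000988

Hydraulic gradient i = 0.000881.
Darcy flux q = K · i = 0.1570 × 0.0008810 = 0.0001383 m/day.
Seepage velocity v = q / n_e = 0.0001383 / 0.14 = 0.0009880 m/day.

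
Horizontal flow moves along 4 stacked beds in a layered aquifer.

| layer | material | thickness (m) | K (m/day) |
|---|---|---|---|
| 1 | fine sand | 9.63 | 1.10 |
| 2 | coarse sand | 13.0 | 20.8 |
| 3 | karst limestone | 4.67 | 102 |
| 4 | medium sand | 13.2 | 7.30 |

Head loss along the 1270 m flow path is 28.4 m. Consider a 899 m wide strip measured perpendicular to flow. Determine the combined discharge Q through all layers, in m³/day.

Flow is parallel to layering, so each bed carries its own Darcy discharge and the transmissivities add.
Σ(K_i·b_i) = 1.10×9.63 + 20.8×13.0 + 102×4.67 + 7.30×13.2 = 853.7 m²/day.
Hydraulic gradient i = Δh / L = 28.4 / 1270 = 0.02236.
Q = Σ(K_i·b_i) · W · i = 853.7 × 899 × 0.02236 = 17162 m³/day.

17200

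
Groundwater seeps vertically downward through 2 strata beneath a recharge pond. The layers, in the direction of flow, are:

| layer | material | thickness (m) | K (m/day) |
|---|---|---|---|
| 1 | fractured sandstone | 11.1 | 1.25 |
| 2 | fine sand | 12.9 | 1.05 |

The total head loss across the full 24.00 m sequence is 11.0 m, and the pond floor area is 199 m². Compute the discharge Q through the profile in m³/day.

Flow is perpendicular to layering, so the layers act in series and the equivalent K is the thickness-weighted harmonic mean.
Total thickness L = 11.1 + 12.9 = 24.00 m.
Σ(b_i/K_i) = 11.1/1.25 + 12.9/1.05 = 21.17 d.
K_eq = L / Σ(b_i/K_i) = 24.00 / 21.17 = 1.134 m/day.
Q = K_eq · A · (Δh/L) = 1.134 × 199 × (11.0/24.00) = 103.4 m³/day.

103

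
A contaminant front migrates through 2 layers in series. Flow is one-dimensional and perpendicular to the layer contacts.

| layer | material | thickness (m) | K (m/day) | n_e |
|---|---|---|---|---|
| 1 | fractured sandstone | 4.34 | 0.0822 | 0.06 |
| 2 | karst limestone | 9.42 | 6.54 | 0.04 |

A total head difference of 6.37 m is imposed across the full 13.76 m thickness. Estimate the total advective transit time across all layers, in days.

5.43

With flow normal to the layers, continuity requires the same specific discharge q through every layer.
Σ(b_i/K_i) = 4.34/0.0822 + 9.42/6.54 = 54.24 d.
q = Δh / Σ(b_i/K_i) = 6.37 / 54.24 = 0.1174 m/day.
In each layer the seepage velocity is v_i = q/n_i, so the layer transit time is t_i = b_i·n_i / q:
  layer 1 (fractured sandstone): t_1 = 4.34 × 0.06 / 0.1174 = 2.217 d
  layer 2 (karst limestone): t_2 = 9.42 × 0.04 / 0.1174 = 3.208 d
Total t = Σ t_i = 5.426 days.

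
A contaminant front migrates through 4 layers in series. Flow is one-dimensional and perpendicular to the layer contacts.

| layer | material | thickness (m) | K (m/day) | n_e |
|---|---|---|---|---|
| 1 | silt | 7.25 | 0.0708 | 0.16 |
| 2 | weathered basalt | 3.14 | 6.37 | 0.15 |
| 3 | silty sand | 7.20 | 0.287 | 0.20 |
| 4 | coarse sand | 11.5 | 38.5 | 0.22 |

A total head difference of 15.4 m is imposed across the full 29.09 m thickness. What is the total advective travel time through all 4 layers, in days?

46.7

With flow normal to the layers, continuity requires the same specific discharge q through every layer.
Σ(b_i/K_i) = 7.25/0.0708 + 3.14/6.37 + 7.20/0.287 + 11.5/38.5 = 128.3 d.
q = Δh / Σ(b_i/K_i) = 15.4 / 128.3 = 0.1201 m/day.
In each layer the seepage velocity is v_i = q/n_i, so the layer transit time is t_i = b_i·n_i / q:
  layer 1 (silt): t_1 = 7.25 × 0.16 / 0.1201 = 9.663 d
  layer 2 (weathered basalt): t_2 = 3.14 × 0.15 / 0.1201 = 3.923 d
  layer 3 (silty sand): t_3 = 7.20 × 0.20 / 0.1201 = 12.00 d
  layer 4 (coarse sand): t_4 = 11.5 × 0.22 / 0.1201 = 21.07 d
Total t = Σ t_i = 46.66 days.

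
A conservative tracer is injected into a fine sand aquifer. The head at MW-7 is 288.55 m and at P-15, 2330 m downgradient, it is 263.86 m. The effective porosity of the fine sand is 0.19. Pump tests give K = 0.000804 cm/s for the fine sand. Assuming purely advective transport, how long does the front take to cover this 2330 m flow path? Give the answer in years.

Convert K: 0.000804 cm/s × 864 = 0.6947 m/day.
Hydraulic gradient i = (288.55 − 263.86) / 2330 = 24.69 / 2330 = 0.01060.
Darcy flux q = K · i = 0.6947 × 0.01060 = 0.007361 m/day.
Seepage velocity v = q / n_e = 0.007361 / 0.19 = 0.03874 m/day.
Travel time t = L / v = 2330 / 0.03874 = 60142 days = 164.7 years.

165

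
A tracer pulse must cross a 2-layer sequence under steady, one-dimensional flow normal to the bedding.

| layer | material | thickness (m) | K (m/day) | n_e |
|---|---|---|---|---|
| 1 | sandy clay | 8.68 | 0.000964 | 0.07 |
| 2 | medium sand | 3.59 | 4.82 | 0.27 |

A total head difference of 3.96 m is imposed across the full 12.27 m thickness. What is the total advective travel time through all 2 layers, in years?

With flow normal to the layers, continuity requires the same specific discharge q through every layer.
Σ(b_i/K_i) = 8.68/0.000964 + 3.59/4.82 = 9005 d.
q = Δh / Σ(b_i/K_i) = 3.96 / 9005 = 0.0004398 m/day.
In each layer the seepage velocity is v_i = q/n_i, so the layer transit time is t_i = b_i·n_i / q:
  layer 1 (sandy clay): t_1 = 8.68 × 0.07 / 0.0004398 = 1382 d
  layer 2 (medium sand): t_2 = 3.59 × 0.27 / 0.0004398 = 2204 d
Total t = Σ t_i = 3586 days = 9.817 years.

9.82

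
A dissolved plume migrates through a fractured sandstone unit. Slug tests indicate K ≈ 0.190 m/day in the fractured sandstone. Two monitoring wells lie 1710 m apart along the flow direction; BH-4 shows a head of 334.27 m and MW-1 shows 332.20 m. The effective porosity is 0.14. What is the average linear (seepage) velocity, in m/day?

0.00164

Hydraulic gradient i = (334.27 − 332.20) / 1710 = 2.07 / 1710 = 0.001211.
Darcy flux q = K · i = 0.1900 × 0.001211 = 0.0002300 m/day.
Seepage velocity v = q / n_e = 0.0002300 / 0.14 = 0.001643 m/day.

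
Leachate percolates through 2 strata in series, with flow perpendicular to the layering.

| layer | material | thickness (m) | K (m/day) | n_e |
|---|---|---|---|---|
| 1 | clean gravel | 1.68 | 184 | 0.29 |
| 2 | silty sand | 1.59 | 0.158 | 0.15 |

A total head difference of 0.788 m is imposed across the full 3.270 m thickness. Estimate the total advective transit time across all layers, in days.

9.28

With flow normal to the layers, continuity requires the same specific discharge q through every layer.
Σ(b_i/K_i) = 1.68/184 + 1.59/0.158 = 10.07 d.
q = Δh / Σ(b_i/K_i) = 0.788 / 10.07 = 0.07823 m/day.
In each layer the seepage velocity is v_i = q/n_i, so the layer transit time is t_i = b_i·n_i / q:
  layer 1 (clean gravel): t_1 = 1.68 × 0.29 / 0.07823 = 6.228 d
  layer 2 (silty sand): t_2 = 1.59 × 0.15 / 0.07823 = 3.049 d
Total t = Σ t_i = 9.276 days.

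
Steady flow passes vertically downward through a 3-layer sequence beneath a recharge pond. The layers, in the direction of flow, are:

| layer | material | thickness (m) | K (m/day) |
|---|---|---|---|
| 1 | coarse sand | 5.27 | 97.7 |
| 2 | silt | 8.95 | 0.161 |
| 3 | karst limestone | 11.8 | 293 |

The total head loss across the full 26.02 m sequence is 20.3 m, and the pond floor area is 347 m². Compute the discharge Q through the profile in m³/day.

Flow is perpendicular to layering, so the layers act in series and the equivalent K is the thickness-weighted harmonic mean.
Total thickness L = 5.27 + 8.95 + 11.8 = 26.02 m.
Σ(b_i/K_i) = 5.27/97.7 + 8.95/0.161 + 11.8/293 = 55.68 d.
K_eq = L / Σ(b_i/K_i) = 26.02 / 55.68 = 0.4673 m/day.
Q = K_eq · A · (Δh/L) = 0.4673 × 347 × (20.3/26.02) = 126.5 m³/day.

127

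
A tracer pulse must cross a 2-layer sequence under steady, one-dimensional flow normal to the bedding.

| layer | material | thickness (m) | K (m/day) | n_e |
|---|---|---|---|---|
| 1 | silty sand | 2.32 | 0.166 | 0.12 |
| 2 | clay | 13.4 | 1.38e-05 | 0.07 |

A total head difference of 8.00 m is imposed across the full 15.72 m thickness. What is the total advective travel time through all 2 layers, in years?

404

With flow normal to the layers, continuity requires the same specific discharge q through every layer.
Σ(b_i/K_i) = 2.32/0.166 + 13.4/1.38e-05 = 9.710e+05 d.
q = Δh / Σ(b_i/K_i) = 8.00 / 9.710e+05 = 8.239e-06 m/day.
In each layer the seepage velocity is v_i = q/n_i, so the layer transit time is t_i = b_i·n_i / q:
  layer 1 (silty sand): t_1 = 2.32 × 0.12 / 8.239e-06 = 33792 d
  layer 2 (clay): t_2 = 13.4 × 0.07 / 8.239e-06 = 1.139e+05 d
Total t = Σ t_i = 1.476e+05 days = 404.2 years.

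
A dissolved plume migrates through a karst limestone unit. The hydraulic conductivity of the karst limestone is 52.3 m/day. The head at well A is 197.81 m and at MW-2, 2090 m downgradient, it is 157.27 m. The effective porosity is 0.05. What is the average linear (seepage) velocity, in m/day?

Hydraulic gradient i = (197.81 − 157.27) / 2090 = 40.54 / 2090 = 0.01940.
Darcy flux q = K · i = 52.30 × 0.01940 = 1.014 m/day.
Seepage velocity v = q / n_e = 1.014 / 0.05 = 20.29 m/day.

20.3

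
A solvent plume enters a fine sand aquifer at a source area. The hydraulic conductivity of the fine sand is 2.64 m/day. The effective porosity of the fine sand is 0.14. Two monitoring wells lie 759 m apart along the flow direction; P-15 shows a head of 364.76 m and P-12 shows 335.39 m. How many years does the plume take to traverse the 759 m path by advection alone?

2.85

Hydraulic gradient i = (364.76 − 335.39) / 759 = 29.37 / 759 = 0.03870.
Darcy flux q = K · i = 2.640 × 0.03870 = 0.1022 m/day.
Seepage velocity v = q / n_e = 0.1022 / 0.14 = 0.7297 m/day.
Travel time t = L / v = 759 / 0.7297 = 1040 days = 2.848 years.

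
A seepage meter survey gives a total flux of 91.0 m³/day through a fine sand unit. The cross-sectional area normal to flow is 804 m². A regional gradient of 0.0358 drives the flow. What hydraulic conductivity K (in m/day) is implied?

3.16

Hydraulic gradient i = 0.0358.
From Q = K·A·i, K = Q / (A·i) = 91.0 / (804.0 × 0.03580) = 3.162 m/day.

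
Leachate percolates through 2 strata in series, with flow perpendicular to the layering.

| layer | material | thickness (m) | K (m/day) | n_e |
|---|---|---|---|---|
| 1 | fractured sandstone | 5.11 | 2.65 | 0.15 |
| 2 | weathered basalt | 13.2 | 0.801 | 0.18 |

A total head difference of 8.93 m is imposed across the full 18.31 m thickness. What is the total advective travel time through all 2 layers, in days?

6.48

With flow normal to the layers, continuity requires the same specific discharge q through every layer.
Σ(b_i/K_i) = 5.11/2.65 + 13.2/0.801 = 18.41 d.
q = Δh / Σ(b_i/K_i) = 8.93 / 18.41 = 0.4851 m/day.
In each layer the seepage velocity is v_i = q/n_i, so the layer transit time is t_i = b_i·n_i / q:
  layer 1 (fractured sandstone): t_1 = 5.11 × 0.15 / 0.4851 = 1.580 d
  layer 2 (weathered basalt): t_2 = 13.2 × 0.18 / 0.4851 = 4.898 d
Total t = Σ t_i = 6.478 days.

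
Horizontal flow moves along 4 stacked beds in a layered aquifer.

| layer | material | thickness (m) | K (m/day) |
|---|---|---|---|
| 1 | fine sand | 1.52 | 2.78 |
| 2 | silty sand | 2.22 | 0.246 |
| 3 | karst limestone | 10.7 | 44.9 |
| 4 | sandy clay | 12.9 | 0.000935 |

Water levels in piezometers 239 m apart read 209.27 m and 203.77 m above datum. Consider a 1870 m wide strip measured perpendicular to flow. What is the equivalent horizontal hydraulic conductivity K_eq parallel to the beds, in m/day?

Flow is parallel to layering, so each bed carries its own Darcy discharge and the transmissivities add.
Σ(K_i·b_i) = 2.78×1.52 + 0.246×2.22 + 44.9×10.7 + 0.000935×12.9 = 485.2 m²/day.
Total thickness b = 27.34 m, so K_eq = Σ(K_i·b_i)/b = 17.75 m/day.

17.7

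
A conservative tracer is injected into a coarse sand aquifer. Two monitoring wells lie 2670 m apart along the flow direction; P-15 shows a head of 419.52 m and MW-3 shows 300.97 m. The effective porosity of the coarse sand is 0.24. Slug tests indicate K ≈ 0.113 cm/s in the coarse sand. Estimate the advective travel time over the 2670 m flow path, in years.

Convert K: 0.113 cm/s × 864 = 97.63 m/day.
Hydraulic gradient i = (419.52 − 300.97) / 2670 = 118.55 / 2670 = 0.04440.
Darcy flux q = K · i = 97.63 × 0.04440 = 4.335 m/day.
Seepage velocity v = q / n_e = 4.335 / 0.24 = 18.06 m/day.
Travel time t = L / v = 2670 / 18.06 = 147.8 days = 0.4047 years.

0.405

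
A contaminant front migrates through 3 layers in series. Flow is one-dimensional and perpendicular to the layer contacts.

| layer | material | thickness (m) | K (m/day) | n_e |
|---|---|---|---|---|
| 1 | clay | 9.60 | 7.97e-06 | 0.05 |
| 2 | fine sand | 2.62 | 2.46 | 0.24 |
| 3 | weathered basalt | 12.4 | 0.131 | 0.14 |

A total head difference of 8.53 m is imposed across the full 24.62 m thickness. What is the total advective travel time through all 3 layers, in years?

1100

With flow normal to the layers, continuity requires the same specific discharge q through every layer.
Σ(b_i/K_i) = 9.60/7.97e-06 + 2.62/2.46 + 12.4/0.131 = 1.205e+06 d.
q = Δh / Σ(b_i/K_i) = 8.53 / 1.205e+06 = 7.081e-06 m/day.
In each layer the seepage velocity is v_i = q/n_i, so the layer transit time is t_i = b_i·n_i / q:
  layer 1 (clay): t_1 = 9.60 × 0.05 / 7.081e-06 = 67786 d
  layer 2 (fine sand): t_2 = 2.62 × 0.24 / 7.081e-06 = 88800 d
  layer 3 (weathered basalt): t_3 = 12.4 × 0.14 / 7.081e-06 = 2.452e+05 d
Total t = Σ t_i = 4.017e+05 days = 1100 years.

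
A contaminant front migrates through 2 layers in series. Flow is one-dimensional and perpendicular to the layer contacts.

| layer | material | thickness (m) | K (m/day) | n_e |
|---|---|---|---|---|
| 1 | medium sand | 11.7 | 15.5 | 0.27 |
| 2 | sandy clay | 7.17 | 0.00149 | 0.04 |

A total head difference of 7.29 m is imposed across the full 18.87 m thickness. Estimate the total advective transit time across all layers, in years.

With flow normal to the layers, continuity requires the same specific discharge q through every layer.
Σ(b_i/K_i) = 11.7/15.5 + 7.17/0.00149 = 4813 d.
q = Δh / Σ(b_i/K_i) = 7.29 / 4813 = 0.001515 m/day.
In each layer the seepage velocity is v_i = q/n_i, so the layer transit time is t_i = b_i·n_i / q:
  layer 1 (medium sand): t_1 = 11.7 × 0.27 / 0.001515 = 2086 d
  layer 2 (sandy clay): t_2 = 7.17 × 0.04 / 0.001515 = 189.3 d
Total t = Σ t_i = 2275 days = 6.228 years.

6.23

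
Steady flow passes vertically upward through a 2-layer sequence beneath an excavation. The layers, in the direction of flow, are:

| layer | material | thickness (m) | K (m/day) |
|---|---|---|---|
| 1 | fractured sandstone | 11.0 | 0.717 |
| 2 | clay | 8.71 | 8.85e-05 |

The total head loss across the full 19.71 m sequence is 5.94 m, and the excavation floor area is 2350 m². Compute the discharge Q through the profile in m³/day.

0.142

Flow is perpendicular to layering, so the layers act in series and the equivalent K is the thickness-weighted harmonic mean.
Total thickness L = 11.0 + 8.71 = 19.71 m.
Σ(b_i/K_i) = 11.0/0.717 + 8.71/8.85e-05 = 98433 d.
K_eq = L / Σ(b_i/K_i) = 19.71 / 98433 = 0.0002002 m/day.
Q = K_eq · A · (Δh/L) = 0.0002002 × 2350 × (5.94/19.71) = 0.1418 m³/day.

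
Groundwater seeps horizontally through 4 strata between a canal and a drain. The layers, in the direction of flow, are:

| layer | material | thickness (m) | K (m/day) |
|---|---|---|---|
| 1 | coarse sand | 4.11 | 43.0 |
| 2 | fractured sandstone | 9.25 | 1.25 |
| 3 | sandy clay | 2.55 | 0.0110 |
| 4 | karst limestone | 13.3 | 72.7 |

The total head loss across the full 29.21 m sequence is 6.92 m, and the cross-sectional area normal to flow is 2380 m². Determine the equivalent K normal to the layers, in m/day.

0.122

Flow is perpendicular to layering, so the layers act in series and the equivalent K is the thickness-weighted harmonic mean.
Total thickness L = 4.11 + 9.25 + 2.55 + 13.3 = 29.21 m.
Σ(b_i/K_i) = 4.11/43.0 + 9.25/1.25 + 2.55/0.0110 + 13.3/72.7 = 239.5 d.
K_eq = L / Σ(b_i/K_i) = 29.21 / 239.5 = 0.1220 m/day.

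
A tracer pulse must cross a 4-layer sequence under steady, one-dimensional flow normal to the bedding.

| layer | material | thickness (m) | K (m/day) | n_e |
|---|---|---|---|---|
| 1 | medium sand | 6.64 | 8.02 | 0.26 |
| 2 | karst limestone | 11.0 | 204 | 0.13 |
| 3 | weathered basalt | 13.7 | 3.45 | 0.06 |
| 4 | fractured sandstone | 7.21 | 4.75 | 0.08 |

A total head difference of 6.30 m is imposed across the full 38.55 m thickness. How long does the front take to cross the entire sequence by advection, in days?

With flow normal to the layers, continuity requires the same specific discharge q through every layer.
Σ(b_i/K_i) = 6.64/8.02 + 11.0/204 + 13.7/3.45 + 7.21/4.75 = 6.371 d.
q = Δh / Σ(b_i/K_i) = 6.30 / 6.371 = 0.9889 m/day.
In each layer the seepage velocity is v_i = q/n_i, so the layer transit time is t_i = b_i·n_i / q:
  layer 1 (medium sand): t_1 = 6.64 × 0.26 / 0.9889 = 1.746 d
  layer 2 (karst limestone): t_2 = 11.0 × 0.13 / 0.9889 = 1.446 d
  layer 3 (weathered basalt): t_3 = 13.7 × 0.06 / 0.9889 = 0.8312 d
  layer 4 (fractured sandstone): t_4 = 7.21 × 0.08 / 0.9889 = 0.5833 d
Total t = Σ t_i = 4.606 days.

4.61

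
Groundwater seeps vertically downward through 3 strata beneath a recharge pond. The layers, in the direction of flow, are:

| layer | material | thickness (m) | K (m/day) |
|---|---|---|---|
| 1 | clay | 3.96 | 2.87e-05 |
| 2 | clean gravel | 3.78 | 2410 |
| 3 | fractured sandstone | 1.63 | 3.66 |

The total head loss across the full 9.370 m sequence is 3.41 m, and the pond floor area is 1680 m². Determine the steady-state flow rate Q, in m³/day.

0.0415

Flow is perpendicular to layering, so the layers act in series and the equivalent K is the thickness-weighted harmonic mean.
Total thickness L = 3.96 + 3.78 + 1.63 = 9.370 m.
Σ(b_i/K_i) = 3.96/2.87e-05 + 3.78/2410 + 1.63/3.66 = 1.380e+05 d.
K_eq = L / Σ(b_i/K_i) = 9.370 / 1.380e+05 = 6.791e-05 m/day.
Q = K_eq · A · (Δh/L) = 6.791e-05 × 1680 × (3.41/9.370) = 0.04152 m³/day.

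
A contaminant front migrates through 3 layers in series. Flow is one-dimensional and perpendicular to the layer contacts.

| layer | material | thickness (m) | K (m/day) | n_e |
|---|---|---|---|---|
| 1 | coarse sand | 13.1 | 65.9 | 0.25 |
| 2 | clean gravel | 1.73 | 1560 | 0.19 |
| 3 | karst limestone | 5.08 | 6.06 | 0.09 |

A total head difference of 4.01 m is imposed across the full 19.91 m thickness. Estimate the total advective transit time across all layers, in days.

With flow normal to the layers, continuity requires the same specific discharge q through every layer.
Σ(b_i/K_i) = 13.1/65.9 + 1.73/1560 + 5.08/6.06 = 1.038 d.
q = Δh / Σ(b_i/K_i) = 4.01 / 1.038 = 3.863 m/day.
In each layer the seepage velocity is v_i = q/n_i, so the layer transit time is t_i = b_i·n_i / q:
  layer 1 (coarse sand): t_1 = 13.1 × 0.25 / 3.863 = 0.8479 d
  layer 2 (clean gravel): t_2 = 1.73 × 0.19 / 3.863 = 0.08510 d
  layer 3 (karst limestone): t_3 = 5.08 × 0.09 / 3.863 = 0.1184 d
Total t = Σ t_i = 1.051 days.

1.05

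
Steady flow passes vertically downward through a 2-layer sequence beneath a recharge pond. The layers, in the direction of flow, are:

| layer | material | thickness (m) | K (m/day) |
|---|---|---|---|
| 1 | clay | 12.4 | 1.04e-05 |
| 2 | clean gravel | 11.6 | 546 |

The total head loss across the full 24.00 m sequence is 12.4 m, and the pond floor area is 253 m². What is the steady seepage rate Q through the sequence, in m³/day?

Flow is perpendicular to layering, so the layers act in series and the equivalent K is the thickness-weighted harmonic mean.
Total thickness L = 12.4 + 11.6 = 24.00 m.
Σ(b_i/K_i) = 12.4/1.04e-05 + 11.6/546 = 1.192e+06 d.
K_eq = L / Σ(b_i/K_i) = 24.00 / 1.192e+06 = 2.013e-05 m/day.
Q = K_eq · A · (Δh/L) = 2.013e-05 × 253 × (12.4/24.00) = 0.002631 m³/day.

0.00263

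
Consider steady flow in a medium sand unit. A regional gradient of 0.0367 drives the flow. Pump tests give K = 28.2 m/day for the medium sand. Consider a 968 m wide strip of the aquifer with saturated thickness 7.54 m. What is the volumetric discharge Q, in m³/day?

7550

Cross-sectional area A = 968 × 7.54 = 7299 m².
Hydraulic gradient i = 0.0367.
Darcy's law: Q = K · A · i = 28.20 × 7299 × 0.03670 = 7554 m³/day.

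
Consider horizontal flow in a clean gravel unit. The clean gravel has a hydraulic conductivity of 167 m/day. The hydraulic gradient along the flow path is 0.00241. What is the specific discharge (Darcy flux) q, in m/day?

Hydraulic gradient i = 0.00241.
Specific discharge q = K · i = 167.0 × 0.002410 = 0.4025 m/day.

0.402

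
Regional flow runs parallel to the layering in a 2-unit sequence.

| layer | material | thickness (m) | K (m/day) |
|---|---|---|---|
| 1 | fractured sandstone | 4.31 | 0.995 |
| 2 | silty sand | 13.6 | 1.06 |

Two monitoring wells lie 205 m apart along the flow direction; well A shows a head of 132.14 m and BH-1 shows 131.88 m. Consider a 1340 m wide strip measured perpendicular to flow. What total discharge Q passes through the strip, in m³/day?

31.8

Flow is parallel to layering, so each bed carries its own Darcy discharge and the transmissivities add.
Σ(K_i·b_i) = 0.995×4.31 + 1.06×13.6 = 18.70 m²/day.
Hydraulic gradient i = (132.14 − 131.88) / 205 = 0.26 / 205 = 0.001268.
Q = Σ(K_i·b_i) · W · i = 18.70 × 1340 × 0.001268 = 31.79 m³/day.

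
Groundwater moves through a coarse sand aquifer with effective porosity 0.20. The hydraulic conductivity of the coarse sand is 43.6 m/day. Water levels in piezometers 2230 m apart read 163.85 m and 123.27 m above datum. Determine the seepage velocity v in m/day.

Hydraulic gradient i = (163.85 − 123.27) / 2230 = 40.58 / 2230 = 0.01820.
Darcy flux q = K · i = 43.60 × 0.01820 = 0.7934 m/day.
Seepage velocity v = q / n_e = 0.7934 / 0.20 = 3.967 m/day.

3.97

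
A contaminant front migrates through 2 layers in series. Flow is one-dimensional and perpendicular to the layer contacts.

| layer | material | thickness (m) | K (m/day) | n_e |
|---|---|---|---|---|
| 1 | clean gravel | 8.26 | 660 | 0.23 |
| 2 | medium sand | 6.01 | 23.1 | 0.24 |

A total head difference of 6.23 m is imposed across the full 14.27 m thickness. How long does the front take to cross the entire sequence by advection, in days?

0.146

With flow normal to the layers, continuity requires the same specific discharge q through every layer.
Σ(b_i/K_i) = 8.26/660 + 6.01/23.1 = 0.2727 d.
q = Δh / Σ(b_i/K_i) = 6.23 / 0.2727 = 22.85 m/day.
In each layer the seepage velocity is v_i = q/n_i, so the layer transit time is t_i = b_i·n_i / q:
  layer 1 (clean gravel): t_1 = 8.26 × 0.23 / 22.85 = 0.08315 d
  layer 2 (medium sand): t_2 = 6.01 × 0.24 / 22.85 = 0.06313 d
Total t = Σ t_i = 0.1463 days.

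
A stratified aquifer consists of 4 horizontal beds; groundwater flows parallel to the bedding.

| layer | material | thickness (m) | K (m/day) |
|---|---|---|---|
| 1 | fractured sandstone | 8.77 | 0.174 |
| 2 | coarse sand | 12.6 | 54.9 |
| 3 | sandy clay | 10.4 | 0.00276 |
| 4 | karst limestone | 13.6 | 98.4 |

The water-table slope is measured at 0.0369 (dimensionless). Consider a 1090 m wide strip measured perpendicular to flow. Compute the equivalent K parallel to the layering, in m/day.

Flow is parallel to layering, so each bed carries its own Darcy discharge and the transmissivities add.
Σ(K_i·b_i) = 0.174×8.77 + 54.9×12.6 + 0.00276×10.4 + 98.4×13.6 = 2032 m²/day.
Total thickness b = 45.37 m, so K_eq = Σ(K_i·b_i)/b = 44.78 m/day.

44.8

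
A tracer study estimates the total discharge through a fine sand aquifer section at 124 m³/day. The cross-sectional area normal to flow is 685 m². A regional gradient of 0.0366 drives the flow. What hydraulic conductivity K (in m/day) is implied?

4.95

Hydraulic gradient i = 0.0366.
From Q = K·A·i, K = Q / (A·i) = 124 / (685.0 × 0.03660) = 4.946 m/day.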